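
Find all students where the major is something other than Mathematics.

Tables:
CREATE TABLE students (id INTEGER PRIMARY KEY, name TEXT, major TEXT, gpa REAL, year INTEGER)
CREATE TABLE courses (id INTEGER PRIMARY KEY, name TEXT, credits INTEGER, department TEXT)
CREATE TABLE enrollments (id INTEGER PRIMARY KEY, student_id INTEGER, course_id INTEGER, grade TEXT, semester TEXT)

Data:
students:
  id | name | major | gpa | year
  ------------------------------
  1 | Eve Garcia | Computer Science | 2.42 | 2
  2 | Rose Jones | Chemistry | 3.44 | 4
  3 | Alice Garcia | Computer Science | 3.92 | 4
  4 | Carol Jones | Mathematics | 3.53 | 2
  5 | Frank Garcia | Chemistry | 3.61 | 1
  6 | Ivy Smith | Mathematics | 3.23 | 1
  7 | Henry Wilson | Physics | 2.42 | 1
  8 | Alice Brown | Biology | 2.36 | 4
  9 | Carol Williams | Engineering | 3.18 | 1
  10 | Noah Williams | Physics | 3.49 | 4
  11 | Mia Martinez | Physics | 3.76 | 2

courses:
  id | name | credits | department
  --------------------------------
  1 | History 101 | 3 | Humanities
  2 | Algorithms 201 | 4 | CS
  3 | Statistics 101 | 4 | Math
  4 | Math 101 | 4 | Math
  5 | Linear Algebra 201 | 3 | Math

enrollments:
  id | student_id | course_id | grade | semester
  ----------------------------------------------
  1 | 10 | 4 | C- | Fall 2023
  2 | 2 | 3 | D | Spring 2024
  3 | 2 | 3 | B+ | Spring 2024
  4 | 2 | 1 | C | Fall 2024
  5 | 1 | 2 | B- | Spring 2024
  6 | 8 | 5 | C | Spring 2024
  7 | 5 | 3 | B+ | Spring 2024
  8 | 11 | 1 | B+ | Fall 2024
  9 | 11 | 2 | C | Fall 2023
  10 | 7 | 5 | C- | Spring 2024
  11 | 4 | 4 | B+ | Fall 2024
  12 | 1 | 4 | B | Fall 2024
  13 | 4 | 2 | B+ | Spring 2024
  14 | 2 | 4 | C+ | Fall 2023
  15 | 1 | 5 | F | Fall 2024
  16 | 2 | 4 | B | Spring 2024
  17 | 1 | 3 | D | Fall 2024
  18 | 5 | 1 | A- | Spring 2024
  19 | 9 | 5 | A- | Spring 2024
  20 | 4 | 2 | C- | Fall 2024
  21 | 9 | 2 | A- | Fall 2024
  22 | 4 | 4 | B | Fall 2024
SELECT name, major FROM students WHERE major <> 'Mathematics'

Execution result:
name | major
Eve Garcia | Computer Science
Rose Jones | Chemistry
Alice Garcia | Computer Science
Frank Garcia | Chemistry
Henry Wilson | Physics
Alice Brown | Biology
Carol Williams | Engineering
Noah Williams | Physics
Mia Martinez | Physics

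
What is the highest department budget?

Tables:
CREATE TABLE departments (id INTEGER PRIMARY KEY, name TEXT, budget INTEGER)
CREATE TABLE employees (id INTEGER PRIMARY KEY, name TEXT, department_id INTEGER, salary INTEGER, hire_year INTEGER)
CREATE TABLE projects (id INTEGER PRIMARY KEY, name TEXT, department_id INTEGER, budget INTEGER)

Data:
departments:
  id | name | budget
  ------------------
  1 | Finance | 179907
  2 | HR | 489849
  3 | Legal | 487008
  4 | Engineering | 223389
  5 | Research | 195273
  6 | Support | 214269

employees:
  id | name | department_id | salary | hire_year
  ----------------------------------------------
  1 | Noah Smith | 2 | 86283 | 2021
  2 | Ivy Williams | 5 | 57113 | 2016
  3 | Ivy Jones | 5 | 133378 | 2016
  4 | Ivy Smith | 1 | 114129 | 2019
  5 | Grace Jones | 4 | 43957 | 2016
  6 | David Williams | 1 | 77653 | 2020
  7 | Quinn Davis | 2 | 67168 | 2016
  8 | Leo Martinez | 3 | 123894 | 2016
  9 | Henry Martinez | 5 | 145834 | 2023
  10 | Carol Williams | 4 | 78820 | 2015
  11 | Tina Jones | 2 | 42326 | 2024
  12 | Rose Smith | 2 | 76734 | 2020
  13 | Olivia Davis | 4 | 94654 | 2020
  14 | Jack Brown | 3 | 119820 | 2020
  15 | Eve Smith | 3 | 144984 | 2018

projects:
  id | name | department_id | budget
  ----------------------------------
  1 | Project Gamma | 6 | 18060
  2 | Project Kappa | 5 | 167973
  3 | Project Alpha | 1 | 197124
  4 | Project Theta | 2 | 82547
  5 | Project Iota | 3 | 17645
SELECT MAX(budget) FROM departments

Execution result:
489849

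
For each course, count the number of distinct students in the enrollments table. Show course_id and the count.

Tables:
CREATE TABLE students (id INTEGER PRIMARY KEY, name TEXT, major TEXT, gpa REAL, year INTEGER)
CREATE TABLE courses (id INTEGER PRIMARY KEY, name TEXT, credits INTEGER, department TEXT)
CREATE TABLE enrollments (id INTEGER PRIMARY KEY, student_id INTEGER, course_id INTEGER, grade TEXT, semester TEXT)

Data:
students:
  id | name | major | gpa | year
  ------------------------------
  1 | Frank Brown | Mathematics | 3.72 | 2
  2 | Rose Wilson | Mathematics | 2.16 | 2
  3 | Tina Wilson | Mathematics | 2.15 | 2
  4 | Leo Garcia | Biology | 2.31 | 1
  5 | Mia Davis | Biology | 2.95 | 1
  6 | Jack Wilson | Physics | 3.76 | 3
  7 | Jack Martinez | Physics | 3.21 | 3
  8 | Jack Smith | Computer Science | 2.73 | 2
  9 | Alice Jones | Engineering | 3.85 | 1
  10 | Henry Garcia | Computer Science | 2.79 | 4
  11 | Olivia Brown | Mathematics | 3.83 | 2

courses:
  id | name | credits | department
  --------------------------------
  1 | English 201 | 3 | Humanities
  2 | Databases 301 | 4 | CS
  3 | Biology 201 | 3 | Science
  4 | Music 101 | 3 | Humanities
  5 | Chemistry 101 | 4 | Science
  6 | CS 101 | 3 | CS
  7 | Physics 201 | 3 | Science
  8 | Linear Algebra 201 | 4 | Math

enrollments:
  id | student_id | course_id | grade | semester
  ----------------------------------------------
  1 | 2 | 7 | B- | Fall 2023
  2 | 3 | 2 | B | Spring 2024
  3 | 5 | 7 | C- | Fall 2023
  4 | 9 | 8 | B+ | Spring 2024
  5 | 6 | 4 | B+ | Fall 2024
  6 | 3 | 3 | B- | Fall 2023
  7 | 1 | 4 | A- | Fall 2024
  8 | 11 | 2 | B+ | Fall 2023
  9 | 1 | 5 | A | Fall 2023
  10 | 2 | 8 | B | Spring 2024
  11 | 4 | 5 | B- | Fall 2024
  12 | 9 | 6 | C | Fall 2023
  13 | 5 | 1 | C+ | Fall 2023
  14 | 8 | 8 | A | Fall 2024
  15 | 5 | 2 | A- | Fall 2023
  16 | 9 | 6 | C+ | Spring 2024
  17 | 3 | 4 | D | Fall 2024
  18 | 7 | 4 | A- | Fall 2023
SELECT course_id, COUNT(DISTINCT student_id) AS distinct_student_count FROM enrollments GROUP BY course_id

Execution result:
course_id | distinct_student_count
1 | 1
2 | 3
3 | 1
4 | 4
5 | 2
6 | 1
7 | 2
8 | 3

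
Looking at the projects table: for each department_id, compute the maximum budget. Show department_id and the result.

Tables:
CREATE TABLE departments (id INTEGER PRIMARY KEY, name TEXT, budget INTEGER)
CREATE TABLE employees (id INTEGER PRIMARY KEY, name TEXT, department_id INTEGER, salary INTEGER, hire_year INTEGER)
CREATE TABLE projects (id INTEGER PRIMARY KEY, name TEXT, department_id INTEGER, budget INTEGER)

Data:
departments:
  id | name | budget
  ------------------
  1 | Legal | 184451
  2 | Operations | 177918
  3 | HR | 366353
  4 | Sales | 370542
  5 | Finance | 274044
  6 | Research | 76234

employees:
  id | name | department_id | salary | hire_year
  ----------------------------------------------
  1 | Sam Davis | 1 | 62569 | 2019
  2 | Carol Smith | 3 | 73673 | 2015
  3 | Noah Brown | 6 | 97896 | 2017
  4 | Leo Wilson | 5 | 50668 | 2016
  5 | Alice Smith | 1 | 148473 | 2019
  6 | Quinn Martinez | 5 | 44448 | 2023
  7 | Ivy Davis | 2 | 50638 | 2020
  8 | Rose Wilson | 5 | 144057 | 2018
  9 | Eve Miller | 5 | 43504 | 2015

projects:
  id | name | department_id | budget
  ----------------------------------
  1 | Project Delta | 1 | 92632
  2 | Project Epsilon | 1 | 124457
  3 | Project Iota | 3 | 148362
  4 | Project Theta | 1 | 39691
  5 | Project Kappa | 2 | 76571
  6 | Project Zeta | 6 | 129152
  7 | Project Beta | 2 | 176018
SELECT department_id, MAX(budget) AS max_budget FROM projects GROUP BY department_id

Execution result:
department_id | max_budget
1 | 124457
2 | 176018
3 | 148362
6 | 129152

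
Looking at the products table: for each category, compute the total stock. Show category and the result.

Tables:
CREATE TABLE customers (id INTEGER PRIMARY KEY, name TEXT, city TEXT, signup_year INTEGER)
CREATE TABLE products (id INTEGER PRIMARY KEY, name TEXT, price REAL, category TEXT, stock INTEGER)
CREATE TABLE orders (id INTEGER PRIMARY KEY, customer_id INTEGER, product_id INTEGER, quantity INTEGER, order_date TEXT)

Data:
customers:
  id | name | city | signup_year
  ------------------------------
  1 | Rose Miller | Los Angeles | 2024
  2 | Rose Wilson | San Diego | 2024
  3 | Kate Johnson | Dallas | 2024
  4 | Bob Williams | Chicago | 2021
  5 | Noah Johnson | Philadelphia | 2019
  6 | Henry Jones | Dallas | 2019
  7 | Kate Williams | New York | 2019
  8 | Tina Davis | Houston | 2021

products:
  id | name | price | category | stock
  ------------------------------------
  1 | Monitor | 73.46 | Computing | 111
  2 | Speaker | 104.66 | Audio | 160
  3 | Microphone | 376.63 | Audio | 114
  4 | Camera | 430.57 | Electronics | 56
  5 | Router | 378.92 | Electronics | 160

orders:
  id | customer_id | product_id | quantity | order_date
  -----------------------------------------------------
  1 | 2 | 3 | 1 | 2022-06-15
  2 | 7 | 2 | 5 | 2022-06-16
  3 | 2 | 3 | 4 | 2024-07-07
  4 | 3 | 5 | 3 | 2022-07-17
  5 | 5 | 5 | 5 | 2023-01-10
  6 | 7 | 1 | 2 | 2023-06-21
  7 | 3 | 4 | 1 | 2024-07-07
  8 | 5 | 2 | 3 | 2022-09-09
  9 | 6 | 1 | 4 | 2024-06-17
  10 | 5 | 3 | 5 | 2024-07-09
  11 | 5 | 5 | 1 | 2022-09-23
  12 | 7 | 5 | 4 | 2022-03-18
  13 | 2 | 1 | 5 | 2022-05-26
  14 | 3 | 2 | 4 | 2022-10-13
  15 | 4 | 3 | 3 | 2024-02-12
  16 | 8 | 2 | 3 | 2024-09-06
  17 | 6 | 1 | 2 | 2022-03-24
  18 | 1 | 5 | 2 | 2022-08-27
SELECT category, SUM(stock) AS sum_stock FROM products GROUP BY category

Execution result:
category | sum_stock
Audio | 274
Computing | 111
Electronics | 216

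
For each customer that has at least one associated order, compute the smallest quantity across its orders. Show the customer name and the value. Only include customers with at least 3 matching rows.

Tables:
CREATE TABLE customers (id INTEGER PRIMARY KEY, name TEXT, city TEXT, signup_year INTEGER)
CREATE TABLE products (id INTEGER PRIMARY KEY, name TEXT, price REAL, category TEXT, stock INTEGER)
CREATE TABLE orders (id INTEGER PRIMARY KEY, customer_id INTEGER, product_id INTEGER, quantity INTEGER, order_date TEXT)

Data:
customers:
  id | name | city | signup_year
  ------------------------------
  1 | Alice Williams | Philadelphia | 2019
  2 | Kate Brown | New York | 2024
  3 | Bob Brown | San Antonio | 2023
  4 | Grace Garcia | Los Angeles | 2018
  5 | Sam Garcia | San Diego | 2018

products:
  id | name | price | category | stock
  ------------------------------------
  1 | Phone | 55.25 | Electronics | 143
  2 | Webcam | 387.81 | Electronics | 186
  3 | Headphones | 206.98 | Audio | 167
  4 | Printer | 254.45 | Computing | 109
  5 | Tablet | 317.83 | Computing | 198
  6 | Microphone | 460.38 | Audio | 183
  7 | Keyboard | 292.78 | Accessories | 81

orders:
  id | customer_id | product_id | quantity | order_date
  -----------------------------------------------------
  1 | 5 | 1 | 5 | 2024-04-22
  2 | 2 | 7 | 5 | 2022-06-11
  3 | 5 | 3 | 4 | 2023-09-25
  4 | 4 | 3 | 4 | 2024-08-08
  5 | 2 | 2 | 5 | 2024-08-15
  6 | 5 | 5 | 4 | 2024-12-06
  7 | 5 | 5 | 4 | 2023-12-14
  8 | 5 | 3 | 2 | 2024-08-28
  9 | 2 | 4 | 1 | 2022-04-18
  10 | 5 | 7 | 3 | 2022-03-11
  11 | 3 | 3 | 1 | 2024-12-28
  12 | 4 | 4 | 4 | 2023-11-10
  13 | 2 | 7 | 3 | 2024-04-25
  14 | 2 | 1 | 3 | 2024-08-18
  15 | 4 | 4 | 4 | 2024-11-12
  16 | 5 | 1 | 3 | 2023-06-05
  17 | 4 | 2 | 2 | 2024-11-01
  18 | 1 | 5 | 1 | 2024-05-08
SELECT p.name, MIN(c.quantity) AS min_quantity FROM orders c JOIN customers p ON c.customer_id = p.id GROUP BY p.id, p.name HAVING COUNT(*) >= 3

Execution result:
name | min_quantity
Kate Brown | 1
Grace Garcia | 2
Sam Garcia | 2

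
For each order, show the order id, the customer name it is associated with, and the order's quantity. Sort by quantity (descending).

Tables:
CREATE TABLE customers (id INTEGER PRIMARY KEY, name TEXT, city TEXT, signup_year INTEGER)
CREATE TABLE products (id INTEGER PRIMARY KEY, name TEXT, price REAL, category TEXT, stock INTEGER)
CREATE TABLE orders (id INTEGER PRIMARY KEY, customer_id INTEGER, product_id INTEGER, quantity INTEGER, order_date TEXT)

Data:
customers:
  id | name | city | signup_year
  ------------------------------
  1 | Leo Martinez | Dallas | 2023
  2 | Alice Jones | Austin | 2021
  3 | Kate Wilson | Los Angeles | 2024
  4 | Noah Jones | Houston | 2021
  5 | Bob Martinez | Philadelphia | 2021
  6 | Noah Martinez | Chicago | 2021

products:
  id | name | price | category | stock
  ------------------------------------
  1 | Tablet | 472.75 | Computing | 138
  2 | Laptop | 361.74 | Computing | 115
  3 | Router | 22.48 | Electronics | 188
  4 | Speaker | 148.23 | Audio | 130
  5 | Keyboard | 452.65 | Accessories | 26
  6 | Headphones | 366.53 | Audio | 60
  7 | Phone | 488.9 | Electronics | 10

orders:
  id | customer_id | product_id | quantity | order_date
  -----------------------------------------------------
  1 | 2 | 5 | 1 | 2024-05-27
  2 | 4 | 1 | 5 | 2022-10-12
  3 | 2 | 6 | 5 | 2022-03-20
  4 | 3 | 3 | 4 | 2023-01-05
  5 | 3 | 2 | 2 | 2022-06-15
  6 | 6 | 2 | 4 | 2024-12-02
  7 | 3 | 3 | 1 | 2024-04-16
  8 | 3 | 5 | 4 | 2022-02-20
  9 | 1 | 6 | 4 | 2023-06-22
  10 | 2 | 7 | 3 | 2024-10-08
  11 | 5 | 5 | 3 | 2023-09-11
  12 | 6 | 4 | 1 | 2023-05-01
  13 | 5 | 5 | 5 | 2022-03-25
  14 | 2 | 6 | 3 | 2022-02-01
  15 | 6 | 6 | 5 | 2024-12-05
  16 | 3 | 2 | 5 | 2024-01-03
SELECT c.id, p.name AS customer, c.quantity FROM orders c JOIN customers p ON c.customer_id = p.id ORDER BY c.quantity DESC

Execution result:
id | customer | quantity
2 | Noah Jones | 5
3 | Alice Jones | 5
13 | Bob Martinez | 5
15 | Noah Martinez | 5
16 | Kate Wilson | 5
4 | Kate Wilson | 4
6 | Noah Martinez | 4
8 | Kate Wilson | 4
9 | Leo Martinez | 4
10 | Alice Jones | 3
11 | Bob Martinez | 3
14 | Alice Jones | 3
5 | Kate Wilson | 2
1 | Alice Jones | 1
7 | Kate Wilson | 1
12 | Noah Martinez | 1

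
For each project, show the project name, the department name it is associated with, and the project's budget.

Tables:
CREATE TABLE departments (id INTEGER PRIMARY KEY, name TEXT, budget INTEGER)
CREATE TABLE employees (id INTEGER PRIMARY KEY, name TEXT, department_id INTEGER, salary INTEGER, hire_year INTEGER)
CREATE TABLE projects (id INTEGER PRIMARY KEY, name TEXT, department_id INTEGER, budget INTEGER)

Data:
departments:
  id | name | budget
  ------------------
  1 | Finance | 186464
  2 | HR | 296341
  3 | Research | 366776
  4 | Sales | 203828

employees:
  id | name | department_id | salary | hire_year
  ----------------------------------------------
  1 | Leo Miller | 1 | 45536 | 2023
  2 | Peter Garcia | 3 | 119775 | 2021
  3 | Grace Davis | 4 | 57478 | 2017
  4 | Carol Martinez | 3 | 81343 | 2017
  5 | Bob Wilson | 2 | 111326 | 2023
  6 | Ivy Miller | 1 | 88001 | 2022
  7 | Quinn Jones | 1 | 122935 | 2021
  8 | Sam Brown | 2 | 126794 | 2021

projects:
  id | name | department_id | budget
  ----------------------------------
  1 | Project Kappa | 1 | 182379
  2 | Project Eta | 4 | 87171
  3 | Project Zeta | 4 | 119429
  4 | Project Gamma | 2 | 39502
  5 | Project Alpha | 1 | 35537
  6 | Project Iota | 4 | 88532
SELECT c.name, p.name AS department, c.budget FROM projects c JOIN departments p ON c.department_id = p.id

Execution result:
name | department | budget
Project Kappa | Finance | 182379
Project Eta | Sales | 87171
Project Zeta | Sales | 119429
Project Gamma | HR | 39502
Project Alpha | Finance | 35537
Project Iota | Sales | 88532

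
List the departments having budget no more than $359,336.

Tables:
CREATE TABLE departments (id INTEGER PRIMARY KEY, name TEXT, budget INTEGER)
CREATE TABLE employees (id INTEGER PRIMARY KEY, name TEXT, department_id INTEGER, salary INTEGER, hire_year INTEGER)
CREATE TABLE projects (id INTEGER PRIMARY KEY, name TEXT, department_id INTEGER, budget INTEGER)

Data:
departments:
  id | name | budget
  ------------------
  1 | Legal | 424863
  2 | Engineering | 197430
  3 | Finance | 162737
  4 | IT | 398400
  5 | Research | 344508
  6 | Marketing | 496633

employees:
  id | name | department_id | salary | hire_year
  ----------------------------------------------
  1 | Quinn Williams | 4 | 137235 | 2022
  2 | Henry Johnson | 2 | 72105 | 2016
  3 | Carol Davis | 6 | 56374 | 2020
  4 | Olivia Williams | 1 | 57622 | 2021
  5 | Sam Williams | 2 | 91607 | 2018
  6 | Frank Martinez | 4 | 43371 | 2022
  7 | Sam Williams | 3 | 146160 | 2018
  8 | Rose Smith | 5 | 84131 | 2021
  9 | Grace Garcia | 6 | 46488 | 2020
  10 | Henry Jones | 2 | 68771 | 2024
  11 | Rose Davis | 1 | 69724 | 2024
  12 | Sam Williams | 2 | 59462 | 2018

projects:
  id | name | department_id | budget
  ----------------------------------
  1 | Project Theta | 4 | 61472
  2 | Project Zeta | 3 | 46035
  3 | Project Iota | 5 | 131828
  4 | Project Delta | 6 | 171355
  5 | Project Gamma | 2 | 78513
SELECT name, budget FROM departments WHERE budget <= 359336

Execution result:
name | budget
Engineering | 197430
Finance | 162737
Research | 344508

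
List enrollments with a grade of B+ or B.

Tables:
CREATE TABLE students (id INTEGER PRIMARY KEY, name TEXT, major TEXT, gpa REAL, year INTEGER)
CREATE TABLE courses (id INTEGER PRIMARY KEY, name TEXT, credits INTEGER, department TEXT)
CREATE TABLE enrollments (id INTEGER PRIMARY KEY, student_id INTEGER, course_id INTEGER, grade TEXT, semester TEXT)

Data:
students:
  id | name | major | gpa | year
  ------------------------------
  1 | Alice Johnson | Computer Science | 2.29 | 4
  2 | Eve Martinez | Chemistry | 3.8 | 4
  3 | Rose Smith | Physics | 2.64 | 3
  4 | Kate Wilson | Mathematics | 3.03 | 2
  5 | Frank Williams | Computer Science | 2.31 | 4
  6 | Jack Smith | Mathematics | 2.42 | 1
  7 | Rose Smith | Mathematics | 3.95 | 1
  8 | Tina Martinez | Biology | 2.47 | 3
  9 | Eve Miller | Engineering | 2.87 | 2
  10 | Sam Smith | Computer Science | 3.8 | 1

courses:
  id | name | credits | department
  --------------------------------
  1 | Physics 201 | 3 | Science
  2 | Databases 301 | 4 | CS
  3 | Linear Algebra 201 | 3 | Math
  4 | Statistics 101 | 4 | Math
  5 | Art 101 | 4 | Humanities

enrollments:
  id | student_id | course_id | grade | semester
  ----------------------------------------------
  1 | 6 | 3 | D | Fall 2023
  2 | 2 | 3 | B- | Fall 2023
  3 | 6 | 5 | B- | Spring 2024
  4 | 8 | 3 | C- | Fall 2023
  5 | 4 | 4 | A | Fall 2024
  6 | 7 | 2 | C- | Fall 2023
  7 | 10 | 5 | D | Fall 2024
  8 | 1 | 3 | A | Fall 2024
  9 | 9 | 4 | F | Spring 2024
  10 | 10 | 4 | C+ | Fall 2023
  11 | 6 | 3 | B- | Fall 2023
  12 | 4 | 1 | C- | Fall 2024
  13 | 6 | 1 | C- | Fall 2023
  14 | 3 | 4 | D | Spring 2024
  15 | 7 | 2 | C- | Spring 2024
SELECT id, grade FROM enrollments WHERE grade IN ('B+', 'B')

Execution result:
(no rows)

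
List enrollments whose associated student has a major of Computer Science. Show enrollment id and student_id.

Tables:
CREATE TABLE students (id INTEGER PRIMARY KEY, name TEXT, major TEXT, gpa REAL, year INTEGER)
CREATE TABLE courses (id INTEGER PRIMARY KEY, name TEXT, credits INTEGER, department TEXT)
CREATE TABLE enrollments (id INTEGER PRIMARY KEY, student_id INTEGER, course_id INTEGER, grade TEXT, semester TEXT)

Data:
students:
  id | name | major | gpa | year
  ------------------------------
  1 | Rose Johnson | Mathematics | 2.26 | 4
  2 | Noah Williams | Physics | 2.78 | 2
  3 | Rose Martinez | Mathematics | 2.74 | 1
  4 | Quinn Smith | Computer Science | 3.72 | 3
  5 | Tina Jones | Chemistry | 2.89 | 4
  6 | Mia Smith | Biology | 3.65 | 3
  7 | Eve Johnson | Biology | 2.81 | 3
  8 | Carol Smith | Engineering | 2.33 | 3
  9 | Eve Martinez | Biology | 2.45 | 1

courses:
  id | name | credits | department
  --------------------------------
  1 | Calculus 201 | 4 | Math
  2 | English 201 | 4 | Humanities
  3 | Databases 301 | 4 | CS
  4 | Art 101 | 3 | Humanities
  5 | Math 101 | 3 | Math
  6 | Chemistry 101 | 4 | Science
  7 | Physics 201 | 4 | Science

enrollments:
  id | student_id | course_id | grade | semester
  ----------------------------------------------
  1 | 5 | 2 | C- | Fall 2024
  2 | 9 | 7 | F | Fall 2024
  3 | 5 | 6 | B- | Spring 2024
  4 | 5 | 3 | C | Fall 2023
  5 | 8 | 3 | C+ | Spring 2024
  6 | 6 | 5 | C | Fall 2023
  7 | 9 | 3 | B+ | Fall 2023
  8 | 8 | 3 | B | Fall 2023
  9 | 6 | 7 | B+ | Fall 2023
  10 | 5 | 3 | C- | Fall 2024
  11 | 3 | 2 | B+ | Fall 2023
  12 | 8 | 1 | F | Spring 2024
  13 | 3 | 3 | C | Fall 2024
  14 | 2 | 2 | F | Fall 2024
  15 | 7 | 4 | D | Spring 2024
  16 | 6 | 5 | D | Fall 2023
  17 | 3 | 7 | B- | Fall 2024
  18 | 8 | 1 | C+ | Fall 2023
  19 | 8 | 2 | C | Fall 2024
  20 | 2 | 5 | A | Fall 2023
SELECT id, student_id FROM enrollments WHERE student_id IN (SELECT id FROM students WHERE major = 'Computer Science')

Execution result:
(no rows)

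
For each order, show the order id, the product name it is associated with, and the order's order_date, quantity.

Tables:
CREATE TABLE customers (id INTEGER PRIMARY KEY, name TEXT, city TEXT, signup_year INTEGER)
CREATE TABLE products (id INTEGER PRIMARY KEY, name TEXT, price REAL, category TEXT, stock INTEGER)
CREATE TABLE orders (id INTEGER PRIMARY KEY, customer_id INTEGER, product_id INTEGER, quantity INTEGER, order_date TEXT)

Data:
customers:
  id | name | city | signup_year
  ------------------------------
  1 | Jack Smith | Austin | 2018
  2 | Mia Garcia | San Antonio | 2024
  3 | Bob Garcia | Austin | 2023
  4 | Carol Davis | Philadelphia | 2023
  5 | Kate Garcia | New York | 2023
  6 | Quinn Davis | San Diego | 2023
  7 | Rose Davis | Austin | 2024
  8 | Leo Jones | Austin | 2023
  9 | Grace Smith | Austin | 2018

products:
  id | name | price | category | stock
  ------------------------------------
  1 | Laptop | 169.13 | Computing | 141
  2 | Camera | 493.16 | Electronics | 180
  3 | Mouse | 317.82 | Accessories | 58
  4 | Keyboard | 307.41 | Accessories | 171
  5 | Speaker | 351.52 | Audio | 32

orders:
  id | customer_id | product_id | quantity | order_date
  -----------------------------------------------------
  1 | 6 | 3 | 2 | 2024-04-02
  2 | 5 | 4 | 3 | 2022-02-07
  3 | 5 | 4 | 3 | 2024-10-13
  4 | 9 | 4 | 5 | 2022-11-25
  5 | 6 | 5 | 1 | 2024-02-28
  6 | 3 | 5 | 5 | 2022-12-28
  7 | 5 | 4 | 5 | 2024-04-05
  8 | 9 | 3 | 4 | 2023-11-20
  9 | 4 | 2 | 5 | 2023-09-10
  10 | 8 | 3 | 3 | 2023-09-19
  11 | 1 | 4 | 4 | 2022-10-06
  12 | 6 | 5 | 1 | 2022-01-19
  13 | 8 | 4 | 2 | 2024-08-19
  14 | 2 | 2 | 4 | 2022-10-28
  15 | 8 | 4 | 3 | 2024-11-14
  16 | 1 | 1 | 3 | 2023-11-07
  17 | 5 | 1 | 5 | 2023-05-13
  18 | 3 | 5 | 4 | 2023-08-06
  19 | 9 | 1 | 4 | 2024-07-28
SELECT c.id, p.name AS product, c.order_date, c.quantity FROM orders c JOIN products p ON c.product_id = p.id

Execution result:
id | product | order_date | quantity
1 | Mouse | 2024-04-02 | 2
2 | Keyboard | 2022-02-07 | 3
3 | Keyboard | 2024-10-13 | 3
4 | Keyboard | 2022-11-25 | 5
5 | Speaker | 2024-02-28 | 1
6 | Speaker | 2022-12-28 | 5
7 | Keyboard | 2024-04-05 | 5
8 | Mouse | 2023-11-20 | 4
9 | Camera | 2023-09-10 | 5
10 | Mouse | 2023-09-19 | 3
11 | Keyboard | 2022-10-06 | 4
12 | Speaker | 2022-01-19 | 1
13 | Keyboard | 2024-08-19 | 2
14 | Camera | 2022-10-28 | 4
15 | Keyboard | 2024-11-14 | 3
16 | Laptop | 2023-11-07 | 3
17 | Laptop | 2023-05-13 | 5
18 | Speaker | 2023-08-06 | 4
19 | Laptop | 2024-07-28 | 4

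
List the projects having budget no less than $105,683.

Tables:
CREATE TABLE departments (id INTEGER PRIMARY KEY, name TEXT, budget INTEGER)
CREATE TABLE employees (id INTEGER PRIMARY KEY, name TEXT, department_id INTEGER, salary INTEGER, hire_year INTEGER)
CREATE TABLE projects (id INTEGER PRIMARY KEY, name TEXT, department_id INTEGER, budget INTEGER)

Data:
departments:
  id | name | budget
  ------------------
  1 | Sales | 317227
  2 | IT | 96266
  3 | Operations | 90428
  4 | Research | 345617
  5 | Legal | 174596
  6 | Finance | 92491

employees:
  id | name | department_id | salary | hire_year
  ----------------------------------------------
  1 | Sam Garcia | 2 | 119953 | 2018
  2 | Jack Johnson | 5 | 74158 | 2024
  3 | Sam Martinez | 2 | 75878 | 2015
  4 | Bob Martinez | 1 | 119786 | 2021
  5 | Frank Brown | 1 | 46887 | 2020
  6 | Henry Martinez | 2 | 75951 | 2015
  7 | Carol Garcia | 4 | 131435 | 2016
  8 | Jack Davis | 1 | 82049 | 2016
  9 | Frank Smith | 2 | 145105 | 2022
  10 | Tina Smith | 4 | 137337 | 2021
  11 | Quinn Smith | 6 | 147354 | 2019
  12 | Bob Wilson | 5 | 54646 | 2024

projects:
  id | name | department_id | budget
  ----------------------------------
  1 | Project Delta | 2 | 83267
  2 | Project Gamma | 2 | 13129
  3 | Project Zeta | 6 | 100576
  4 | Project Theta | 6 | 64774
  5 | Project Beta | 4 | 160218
SELECT name, budget FROM projects WHERE budget >= 105683

Execution result:
name | budget
Project Beta | 160218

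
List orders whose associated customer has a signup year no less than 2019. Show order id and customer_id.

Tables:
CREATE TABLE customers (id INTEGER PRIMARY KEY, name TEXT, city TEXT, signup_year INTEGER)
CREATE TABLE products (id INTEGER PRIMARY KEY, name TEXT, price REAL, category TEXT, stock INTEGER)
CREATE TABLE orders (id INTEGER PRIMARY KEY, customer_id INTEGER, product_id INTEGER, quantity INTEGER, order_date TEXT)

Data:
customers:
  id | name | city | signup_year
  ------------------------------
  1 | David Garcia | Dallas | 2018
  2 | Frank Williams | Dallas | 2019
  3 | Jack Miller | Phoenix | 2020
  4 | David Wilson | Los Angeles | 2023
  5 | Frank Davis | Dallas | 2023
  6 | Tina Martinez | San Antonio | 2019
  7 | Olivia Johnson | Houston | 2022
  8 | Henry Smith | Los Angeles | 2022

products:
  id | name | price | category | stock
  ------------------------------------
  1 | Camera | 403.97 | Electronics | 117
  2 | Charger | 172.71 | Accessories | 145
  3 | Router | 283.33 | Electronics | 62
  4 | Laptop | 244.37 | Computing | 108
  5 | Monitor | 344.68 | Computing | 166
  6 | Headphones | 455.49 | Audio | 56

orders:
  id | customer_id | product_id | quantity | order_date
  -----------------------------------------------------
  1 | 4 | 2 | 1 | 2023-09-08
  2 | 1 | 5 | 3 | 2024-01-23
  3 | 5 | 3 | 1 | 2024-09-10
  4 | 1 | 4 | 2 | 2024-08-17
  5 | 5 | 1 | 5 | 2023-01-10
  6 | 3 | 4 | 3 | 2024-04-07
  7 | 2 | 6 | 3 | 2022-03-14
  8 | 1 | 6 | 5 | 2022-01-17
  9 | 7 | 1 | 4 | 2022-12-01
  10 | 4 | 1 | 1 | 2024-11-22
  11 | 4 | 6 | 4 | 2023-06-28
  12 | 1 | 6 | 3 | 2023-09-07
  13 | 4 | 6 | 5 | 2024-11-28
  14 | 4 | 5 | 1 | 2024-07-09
SELECT id, customer_id FROM orders WHERE customer_id IN (SELECT id FROM customers WHERE signup_year >= 2019)

Execution result:
id | customer_id
1 | 4
3 | 5
5 | 5
6 | 3
7 | 2
9 | 7
10 | 4
11 | 4
13 | 4
14 | 4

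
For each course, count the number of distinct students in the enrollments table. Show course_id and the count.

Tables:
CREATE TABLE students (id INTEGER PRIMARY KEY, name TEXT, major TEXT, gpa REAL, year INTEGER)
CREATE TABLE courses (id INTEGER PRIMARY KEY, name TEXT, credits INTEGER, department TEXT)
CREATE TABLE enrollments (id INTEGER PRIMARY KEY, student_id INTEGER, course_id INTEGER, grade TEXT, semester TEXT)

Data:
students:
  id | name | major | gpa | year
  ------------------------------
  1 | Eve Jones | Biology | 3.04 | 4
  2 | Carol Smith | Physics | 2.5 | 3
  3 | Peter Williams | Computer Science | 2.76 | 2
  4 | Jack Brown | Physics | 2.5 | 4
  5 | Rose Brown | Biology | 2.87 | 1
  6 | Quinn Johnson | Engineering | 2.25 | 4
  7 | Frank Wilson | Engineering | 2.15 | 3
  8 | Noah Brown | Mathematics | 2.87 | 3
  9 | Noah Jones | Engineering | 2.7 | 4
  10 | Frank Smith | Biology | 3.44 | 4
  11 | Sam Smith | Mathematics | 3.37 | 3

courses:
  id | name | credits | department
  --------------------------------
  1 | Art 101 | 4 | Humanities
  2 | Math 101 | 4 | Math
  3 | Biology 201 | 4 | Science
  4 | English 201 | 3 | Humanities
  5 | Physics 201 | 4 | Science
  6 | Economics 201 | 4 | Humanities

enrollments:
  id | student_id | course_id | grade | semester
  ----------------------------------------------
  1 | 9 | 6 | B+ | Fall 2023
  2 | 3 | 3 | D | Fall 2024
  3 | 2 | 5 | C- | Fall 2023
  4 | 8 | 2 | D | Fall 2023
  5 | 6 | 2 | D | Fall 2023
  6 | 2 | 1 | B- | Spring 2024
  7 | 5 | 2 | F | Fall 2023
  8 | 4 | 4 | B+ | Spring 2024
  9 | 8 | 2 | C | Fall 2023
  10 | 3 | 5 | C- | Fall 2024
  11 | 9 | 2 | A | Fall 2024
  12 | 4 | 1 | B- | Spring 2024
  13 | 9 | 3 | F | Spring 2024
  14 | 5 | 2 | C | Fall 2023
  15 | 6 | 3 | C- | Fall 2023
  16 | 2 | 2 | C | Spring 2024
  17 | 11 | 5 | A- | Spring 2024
SELECT course_id, COUNT(DISTINCT student_id) AS distinct_student_count FROM enrollments GROUP BY course_id

Execution result:
course_id | distinct_student_count
1 | 2
2 | 5
3 | 3
4 | 1
5 | 3
6 | 1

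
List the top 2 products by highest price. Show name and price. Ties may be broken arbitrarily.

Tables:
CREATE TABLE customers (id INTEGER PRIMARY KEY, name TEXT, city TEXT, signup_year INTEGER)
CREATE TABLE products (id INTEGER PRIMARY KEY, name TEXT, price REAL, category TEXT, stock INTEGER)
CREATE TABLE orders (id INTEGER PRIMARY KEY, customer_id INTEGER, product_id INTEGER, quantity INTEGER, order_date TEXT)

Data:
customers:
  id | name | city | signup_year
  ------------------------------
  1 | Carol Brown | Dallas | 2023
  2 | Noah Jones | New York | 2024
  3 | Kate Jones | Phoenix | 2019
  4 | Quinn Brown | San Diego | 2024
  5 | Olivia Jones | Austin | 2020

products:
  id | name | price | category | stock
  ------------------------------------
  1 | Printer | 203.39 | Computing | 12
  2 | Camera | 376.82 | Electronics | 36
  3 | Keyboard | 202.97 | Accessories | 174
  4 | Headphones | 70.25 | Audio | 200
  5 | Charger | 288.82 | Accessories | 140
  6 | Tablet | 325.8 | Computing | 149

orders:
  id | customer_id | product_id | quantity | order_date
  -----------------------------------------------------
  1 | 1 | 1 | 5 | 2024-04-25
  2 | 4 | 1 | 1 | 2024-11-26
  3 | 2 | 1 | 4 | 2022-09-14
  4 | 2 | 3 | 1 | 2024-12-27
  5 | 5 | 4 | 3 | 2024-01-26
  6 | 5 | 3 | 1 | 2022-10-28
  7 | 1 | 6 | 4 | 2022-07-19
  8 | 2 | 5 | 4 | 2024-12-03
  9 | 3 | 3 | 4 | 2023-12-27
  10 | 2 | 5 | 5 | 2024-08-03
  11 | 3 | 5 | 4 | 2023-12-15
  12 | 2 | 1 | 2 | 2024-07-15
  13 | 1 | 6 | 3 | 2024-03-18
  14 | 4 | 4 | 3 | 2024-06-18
SELECT name, price FROM products ORDER BY price DESC LIMIT 2

Execution result:
name | price
Camera | 376.82
Tablet | 325.80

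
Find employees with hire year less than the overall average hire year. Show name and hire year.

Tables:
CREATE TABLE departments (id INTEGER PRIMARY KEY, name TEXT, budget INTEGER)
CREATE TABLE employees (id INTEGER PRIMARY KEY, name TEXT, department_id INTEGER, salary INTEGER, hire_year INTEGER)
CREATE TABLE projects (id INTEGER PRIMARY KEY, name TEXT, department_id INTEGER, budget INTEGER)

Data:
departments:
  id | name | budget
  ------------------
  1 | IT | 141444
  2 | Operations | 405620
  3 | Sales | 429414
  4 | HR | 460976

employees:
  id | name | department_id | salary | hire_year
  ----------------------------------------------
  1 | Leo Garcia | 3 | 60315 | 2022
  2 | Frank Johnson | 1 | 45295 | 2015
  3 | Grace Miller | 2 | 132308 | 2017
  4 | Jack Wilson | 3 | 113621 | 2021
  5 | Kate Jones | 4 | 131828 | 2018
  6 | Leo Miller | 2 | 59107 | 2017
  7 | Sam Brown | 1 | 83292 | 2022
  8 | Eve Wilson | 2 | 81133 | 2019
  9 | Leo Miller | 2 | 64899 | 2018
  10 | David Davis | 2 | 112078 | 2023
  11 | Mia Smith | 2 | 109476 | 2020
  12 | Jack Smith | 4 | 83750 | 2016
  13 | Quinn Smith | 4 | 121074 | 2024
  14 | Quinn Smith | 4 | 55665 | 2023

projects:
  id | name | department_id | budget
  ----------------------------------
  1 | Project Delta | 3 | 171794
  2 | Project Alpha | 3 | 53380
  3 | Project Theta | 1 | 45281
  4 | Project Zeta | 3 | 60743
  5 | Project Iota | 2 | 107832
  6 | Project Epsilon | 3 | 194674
SELECT name, hire_year FROM employees WHERE hire_year < (SELECT AVG(hire_year) FROM employees)

Execution result:
name | hire_year
Frank Johnson | 2015
Grace Miller | 2017
Kate Jones | 2018
Leo Miller | 2017
Eve Wilson | 2019
Leo Miller | 2018
Jack Smith | 2016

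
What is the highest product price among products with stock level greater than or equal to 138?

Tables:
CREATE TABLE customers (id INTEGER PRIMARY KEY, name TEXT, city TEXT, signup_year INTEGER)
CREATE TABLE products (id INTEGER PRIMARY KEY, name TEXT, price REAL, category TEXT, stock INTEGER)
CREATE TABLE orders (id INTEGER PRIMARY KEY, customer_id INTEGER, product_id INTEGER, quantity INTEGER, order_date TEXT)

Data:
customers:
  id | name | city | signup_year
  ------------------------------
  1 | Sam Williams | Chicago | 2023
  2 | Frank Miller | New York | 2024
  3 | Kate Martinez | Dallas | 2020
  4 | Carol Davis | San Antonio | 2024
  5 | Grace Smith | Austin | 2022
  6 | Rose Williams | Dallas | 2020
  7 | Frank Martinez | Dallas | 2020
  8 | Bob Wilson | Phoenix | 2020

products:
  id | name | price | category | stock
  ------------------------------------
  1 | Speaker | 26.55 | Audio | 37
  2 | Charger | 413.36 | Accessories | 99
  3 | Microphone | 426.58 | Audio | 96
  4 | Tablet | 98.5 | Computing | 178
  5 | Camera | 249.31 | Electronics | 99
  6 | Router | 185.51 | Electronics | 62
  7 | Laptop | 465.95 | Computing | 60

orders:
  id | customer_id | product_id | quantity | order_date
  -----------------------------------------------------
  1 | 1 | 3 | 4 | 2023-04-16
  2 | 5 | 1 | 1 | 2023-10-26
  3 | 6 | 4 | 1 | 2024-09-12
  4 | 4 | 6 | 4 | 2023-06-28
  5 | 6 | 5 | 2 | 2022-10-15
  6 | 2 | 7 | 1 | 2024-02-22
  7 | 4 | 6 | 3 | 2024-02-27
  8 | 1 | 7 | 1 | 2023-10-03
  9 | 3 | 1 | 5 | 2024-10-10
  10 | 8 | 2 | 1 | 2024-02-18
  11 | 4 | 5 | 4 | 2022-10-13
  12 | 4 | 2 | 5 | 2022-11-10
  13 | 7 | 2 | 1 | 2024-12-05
SELECT MAX(price) FROM products WHERE stock >= 138

Execution result:
98.50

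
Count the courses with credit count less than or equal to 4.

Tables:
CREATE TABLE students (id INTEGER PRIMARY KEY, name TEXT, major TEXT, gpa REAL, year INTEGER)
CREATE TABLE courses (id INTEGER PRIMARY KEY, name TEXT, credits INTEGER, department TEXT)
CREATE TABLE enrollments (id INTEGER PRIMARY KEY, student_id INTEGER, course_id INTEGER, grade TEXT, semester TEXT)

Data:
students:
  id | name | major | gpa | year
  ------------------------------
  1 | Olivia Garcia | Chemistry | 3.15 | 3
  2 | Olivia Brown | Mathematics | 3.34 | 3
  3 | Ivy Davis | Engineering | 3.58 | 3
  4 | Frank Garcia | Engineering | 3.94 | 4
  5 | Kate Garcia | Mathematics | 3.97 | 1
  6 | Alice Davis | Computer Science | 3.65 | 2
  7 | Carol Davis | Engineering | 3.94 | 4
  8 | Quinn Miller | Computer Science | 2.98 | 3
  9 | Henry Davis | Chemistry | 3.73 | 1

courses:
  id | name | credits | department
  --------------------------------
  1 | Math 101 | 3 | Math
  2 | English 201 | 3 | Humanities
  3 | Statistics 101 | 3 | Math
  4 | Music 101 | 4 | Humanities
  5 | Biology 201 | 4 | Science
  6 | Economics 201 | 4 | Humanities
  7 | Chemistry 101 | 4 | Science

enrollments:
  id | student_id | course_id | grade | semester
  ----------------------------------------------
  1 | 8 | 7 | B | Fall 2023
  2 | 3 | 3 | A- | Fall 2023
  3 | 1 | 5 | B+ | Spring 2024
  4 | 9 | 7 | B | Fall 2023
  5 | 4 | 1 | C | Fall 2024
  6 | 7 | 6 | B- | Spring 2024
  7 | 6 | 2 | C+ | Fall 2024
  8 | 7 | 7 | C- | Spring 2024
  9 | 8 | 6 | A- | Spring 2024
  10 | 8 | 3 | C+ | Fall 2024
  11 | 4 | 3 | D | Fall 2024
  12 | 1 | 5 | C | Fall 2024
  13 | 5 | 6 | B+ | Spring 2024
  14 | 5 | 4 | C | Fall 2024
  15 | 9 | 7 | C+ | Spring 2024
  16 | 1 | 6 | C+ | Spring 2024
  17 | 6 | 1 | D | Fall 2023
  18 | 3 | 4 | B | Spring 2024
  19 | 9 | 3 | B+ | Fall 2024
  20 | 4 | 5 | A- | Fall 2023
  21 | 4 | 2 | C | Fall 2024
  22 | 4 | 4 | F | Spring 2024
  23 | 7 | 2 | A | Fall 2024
SELECT COUNT(*) FROM courses WHERE credits <= 4

Execution result:
7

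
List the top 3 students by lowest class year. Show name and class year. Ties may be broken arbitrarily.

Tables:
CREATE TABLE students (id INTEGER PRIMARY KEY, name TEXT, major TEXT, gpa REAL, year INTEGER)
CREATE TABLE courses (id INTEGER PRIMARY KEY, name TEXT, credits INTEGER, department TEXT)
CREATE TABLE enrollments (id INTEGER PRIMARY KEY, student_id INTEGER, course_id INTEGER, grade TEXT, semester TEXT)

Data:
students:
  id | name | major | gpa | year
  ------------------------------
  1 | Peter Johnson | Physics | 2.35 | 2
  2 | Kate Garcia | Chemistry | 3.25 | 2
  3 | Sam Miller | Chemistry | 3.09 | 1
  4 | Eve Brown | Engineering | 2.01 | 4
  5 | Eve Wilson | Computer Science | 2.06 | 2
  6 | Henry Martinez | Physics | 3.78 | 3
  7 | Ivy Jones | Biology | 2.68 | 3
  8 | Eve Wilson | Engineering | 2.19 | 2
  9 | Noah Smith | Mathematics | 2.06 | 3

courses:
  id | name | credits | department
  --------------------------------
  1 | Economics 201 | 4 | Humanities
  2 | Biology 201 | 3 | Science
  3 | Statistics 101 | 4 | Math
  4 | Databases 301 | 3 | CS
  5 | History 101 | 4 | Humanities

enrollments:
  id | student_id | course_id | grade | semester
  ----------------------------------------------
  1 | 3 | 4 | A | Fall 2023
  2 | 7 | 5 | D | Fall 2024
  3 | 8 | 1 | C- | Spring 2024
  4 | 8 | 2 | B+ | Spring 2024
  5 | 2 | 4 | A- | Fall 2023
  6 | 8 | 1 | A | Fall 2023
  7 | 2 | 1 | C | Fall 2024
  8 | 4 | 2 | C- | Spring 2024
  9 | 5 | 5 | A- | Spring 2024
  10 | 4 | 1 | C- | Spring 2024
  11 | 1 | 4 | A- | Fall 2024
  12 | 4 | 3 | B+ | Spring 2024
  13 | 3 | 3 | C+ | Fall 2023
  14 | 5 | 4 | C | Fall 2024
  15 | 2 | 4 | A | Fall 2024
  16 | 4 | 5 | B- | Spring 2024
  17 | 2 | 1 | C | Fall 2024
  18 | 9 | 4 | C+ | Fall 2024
SELECT name, year FROM students ORDER BY year ASC LIMIT 3

Execution result:
name | year
Sam Miller | 1
Peter Johnson | 2
Kate Garcia | 2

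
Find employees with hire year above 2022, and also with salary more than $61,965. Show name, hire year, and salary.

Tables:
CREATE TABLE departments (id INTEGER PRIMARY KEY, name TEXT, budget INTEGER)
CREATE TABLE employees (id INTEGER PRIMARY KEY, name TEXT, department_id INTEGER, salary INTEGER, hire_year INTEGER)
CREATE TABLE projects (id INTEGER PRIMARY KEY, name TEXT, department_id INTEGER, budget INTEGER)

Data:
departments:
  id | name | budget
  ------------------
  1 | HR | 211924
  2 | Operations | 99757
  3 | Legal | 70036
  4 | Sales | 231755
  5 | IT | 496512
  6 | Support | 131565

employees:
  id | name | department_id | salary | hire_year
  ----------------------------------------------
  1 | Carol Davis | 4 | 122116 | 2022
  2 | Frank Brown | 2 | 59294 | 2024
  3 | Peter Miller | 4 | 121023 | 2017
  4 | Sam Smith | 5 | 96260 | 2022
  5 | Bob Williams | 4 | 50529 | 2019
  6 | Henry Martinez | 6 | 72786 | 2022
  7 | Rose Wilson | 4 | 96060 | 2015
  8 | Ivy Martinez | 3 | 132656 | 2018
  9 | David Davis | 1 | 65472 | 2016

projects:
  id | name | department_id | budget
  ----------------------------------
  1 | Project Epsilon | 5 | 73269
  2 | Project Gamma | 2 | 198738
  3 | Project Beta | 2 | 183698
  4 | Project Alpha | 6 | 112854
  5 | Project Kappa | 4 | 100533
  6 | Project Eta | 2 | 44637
SELECT name, hire_year, salary FROM employees WHERE hire_year > 2022 AND salary > 61965

Execution result:
(no rows)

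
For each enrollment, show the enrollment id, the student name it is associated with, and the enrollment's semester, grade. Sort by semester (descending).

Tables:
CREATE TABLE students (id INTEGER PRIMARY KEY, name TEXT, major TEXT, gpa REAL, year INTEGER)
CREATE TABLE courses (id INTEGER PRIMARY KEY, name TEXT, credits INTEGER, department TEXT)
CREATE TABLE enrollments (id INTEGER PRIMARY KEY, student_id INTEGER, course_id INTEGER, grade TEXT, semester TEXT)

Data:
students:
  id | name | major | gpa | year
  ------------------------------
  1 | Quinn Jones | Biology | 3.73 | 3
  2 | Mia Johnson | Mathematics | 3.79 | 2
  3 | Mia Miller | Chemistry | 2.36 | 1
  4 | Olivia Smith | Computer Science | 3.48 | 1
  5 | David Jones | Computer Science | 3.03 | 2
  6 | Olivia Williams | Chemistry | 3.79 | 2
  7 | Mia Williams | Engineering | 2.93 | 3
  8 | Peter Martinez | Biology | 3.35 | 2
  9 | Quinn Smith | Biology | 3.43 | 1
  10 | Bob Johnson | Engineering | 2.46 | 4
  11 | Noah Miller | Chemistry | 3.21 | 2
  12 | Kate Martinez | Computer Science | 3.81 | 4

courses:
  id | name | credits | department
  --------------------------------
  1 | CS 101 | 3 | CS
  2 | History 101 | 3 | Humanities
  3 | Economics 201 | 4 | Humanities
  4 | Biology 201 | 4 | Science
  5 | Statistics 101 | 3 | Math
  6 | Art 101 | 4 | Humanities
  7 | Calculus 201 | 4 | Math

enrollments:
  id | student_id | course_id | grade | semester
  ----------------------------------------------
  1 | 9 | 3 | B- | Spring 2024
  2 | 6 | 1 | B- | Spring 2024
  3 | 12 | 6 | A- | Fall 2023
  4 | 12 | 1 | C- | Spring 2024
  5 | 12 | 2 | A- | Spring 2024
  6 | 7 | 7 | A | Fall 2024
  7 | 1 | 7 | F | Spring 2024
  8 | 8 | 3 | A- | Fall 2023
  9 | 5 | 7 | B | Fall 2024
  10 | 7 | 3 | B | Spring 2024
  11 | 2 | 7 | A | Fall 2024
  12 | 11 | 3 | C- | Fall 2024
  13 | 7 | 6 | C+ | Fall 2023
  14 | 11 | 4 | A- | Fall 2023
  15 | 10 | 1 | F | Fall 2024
SELECT c.id, p.name AS student, c.semester, c.grade FROM enrollments c JOIN students p ON c.student_id = p.id ORDER BY c.semester DESC

Execution result:
id | student | semester | grade
1 | Quinn Smith | Spring 2024 | B-
2 | Olivia Williams | Spring 2024 | B-
4 | Kate Martinez | Spring 2024 | C-
5 | Kate Martinez | Spring 2024 | A-
7 | Quinn Jones | Spring 2024 | F
10 | Mia Williams | Spring 2024 | B
6 | Mia Williams | Fall 2024 | A
9 | David Jones | Fall 2024 | B
11 | Mia Johnson | Fall 2024 | A
12 | Noah Miller | Fall 2024 | C-
15 | Bob Johnson | Fall 2024 | F
3 | Kate Martinez | Fall 2023 | A-
8 | Peter Martinez | Fall 2023 | A-
13 | Mia Williams | Fall 2023 | C+
14 | Noah Miller | Fall 2023 | A-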